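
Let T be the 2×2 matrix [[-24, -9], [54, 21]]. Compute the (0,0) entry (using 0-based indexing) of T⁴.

Characteristic polynomial: r^2 + 3r - 18 = (r - 3)(r + 6), so the eigenvalues are -6, 3.
r=-6: eigenvector (1, -2).
r=3: eigenvector (-1, 3).
P = [[1, -1], [-2, 3]], D = diag(-6, 3), P⁻¹ = [[3, 1], [2, 1]].
T⁴ = P·diag(1296, 81)·P⁻¹ = [[3726, 1215], [-7290, -2349]].
The requested entry is 3726.

3726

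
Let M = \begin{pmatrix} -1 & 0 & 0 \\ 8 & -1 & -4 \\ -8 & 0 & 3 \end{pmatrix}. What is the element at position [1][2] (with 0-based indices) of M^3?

Characteristic polynomial: s^3 - s^2 - 5s - 3 = (s - 3)(s + 1)^2, so the eigenvalues are -1, -1, 3.
s=-1: eigenvector (1, 0, 2).
s=-1: eigenvector (0, 1, 0).
s=3: eigenvector (0, -1, 1).
P = [[1, 0, 0], [0, 1, -1], [2, 0, 1]], D = diag(-1, -1, 3), P⁻¹ = [[1, 0, 0], [-2, 1, 1], [-2, 0, 1]].
M³ = P·diag(-1, -1, 27)·P⁻¹ = [[-1, 0, 0], [56, -1, -28], [-56, 0, 27]].
The requested entry is -28.

-28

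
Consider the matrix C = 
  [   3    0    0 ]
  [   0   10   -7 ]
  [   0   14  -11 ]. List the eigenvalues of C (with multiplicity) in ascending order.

-4, 3, 3

Characteristic polynomial: p(t) = t^3 - 2t^2 - 15t + 36 = (t - 3)^2(t + 4).
Roots (with multiplicity): -4, 3, 3.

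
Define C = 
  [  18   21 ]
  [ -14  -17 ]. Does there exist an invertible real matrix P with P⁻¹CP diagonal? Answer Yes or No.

Characteristic polynomial: p(t) = t^2 - t - 12 = (t - 4)(t + 3).
All 2 eigenvalues are distinct, so C is diagonalizable.

Yes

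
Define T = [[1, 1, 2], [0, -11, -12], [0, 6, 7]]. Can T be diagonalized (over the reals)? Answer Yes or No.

Characteristic polynomial: p(μ) = μ^3 + 3μ^2 - 9μ + 5 = (μ - 1)^2(μ + 5).
μ = 1 has algebraic multiplicity 2; rank(T − 1I) = 2, so geometric multiplicity = 1.
Geometric multiplicity < algebraic multiplicity, so T is not diagonalizable.

No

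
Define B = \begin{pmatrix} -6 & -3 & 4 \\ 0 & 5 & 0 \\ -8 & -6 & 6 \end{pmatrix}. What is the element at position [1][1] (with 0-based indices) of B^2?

Characteristic polynomial: t^3 - 5t^2 - 4t + 20 = (t - 5)(t - 2)(t + 2), so the eigenvalues are -2, 2, 5.
t=2: eigenvector (1, 0, 2).
t=5: eigenvector (-1, 1, -2).
t=-2: eigenvector (-1, 0, -1).
P = [[1, -1, -1], [0, 1, 0], [2, -2, -1]], D = diag(2, 5, -2), P⁻¹ = [[-1, 1, 1], [0, 1, 0], [-2, 0, 1]].
B² = P·diag(4, 25, 4)·P⁻¹ = [[4, -21, 0], [0, 25, 0], [0, -42, 4]].
The requested entry is 25.

25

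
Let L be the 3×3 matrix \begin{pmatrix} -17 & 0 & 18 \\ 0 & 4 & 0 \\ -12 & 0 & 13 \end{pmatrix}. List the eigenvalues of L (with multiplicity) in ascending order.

-5, 1, 4

Characteristic polynomial: p(λ) = λ^3 - 21λ + 20 = (λ - 4)(λ - 1)(λ + 5).
Roots (with multiplicity): -5, 1, 4.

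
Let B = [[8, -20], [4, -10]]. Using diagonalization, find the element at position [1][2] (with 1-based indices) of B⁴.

160

Characteristic polynomial: s^2 + 2s = s(s + 2), so the eigenvalues are -2, 0.
s=0: eigenvector (5, 2).
s=-2: eigenvector (2, 1).
P = [[5, 2], [2, 1]], D = diag(0, -2), P⁻¹ = [[1, -2], [-2, 5]].
B⁴ = P·diag(0, 16)·P⁻¹ = [[-64, 160], [-32, 80]].
The requested entry is 160.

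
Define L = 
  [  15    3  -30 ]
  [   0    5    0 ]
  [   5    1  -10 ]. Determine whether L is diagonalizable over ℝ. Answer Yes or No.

No

Characteristic polynomial: p(r) = r^3 - 10r^2 + 25r = r(r - 5)^2.
r = 5 has algebraic multiplicity 2; rank(L − 5I) = 2, so geometric multiplicity = 1.
Geometric multiplicity < algebraic multiplicity, so L is not diagonalizable.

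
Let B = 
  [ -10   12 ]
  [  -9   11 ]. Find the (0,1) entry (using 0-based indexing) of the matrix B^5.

Characteristic polynomial: λ^2 - λ - 2 = (λ - 2)(λ + 1), so the eigenvalues are -1, 2.
λ=2: eigenvector (-1, -1).
λ=-1: eigenvector (4, 3).
P = [[-1, 4], [-1, 3]], D = diag(2, -1), P⁻¹ = [[3, -4], [1, -1]].
B⁵ = P·diag(32, -1)·P⁻¹ = [[-100, 132], [-99, 131]].
The requested entry is 132.

132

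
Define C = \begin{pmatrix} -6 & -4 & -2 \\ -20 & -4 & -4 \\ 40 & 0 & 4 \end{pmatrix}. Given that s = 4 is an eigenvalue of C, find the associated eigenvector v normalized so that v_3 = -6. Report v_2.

C − 4I = [[-10, -4, -2], [-20, -8, -4], [40, 0, 0]].
Solving (C − 4I)v = 0 gives the eigenspace spanned by (0, 3, -6).
With v_3 = -6, v = (0, 3, -6), so v_2 = 3.

3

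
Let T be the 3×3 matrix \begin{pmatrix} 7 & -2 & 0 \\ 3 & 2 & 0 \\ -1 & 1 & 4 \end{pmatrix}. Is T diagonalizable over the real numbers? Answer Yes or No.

No

Characteristic polynomial: p(s) = s^3 - 13s^2 + 56s - 80 = (s - 5)(s - 4)^2.
s = 4 has algebraic multiplicity 2; rank(T − 4I) = 2, so geometric multiplicity = 1.
Geometric multiplicity < algebraic multiplicity, so T is not diagonalizable.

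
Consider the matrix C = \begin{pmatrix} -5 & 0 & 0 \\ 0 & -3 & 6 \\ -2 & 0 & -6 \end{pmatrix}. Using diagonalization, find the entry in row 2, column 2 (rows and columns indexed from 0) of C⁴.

1296

Characteristic polynomial: λ^3 + 14λ^2 + 63λ + 90 = (λ + 3)(λ + 5)(λ + 6), so the eigenvalues are -6, -5, -3.
λ=-5: eigenvector (1, 6, -2).
λ=-6: eigenvector (0, -2, 1).
λ=-3: eigenvector (0, 1, 0).
P = [[1, 0, 0], [6, -2, 1], [-2, 1, 0]], D = diag(-5, -6, -3), P⁻¹ = [[1, 0, 0], [2, 0, 1], [-2, 1, 2]].
C⁴ = P·diag(625, 1296, 81)·P⁻¹ = [[625, 0, 0], [-1596, 81, -2430], [1342, 0, 1296]].
The requested entry is 1296.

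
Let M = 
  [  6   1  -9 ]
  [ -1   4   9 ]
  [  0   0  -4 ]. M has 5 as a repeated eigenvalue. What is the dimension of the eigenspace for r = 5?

M − 5I = [[1, 1, -9], [-1, -1, 9], [0, 0, -9]].
This matrix has rank 2, so its null space has dimension 3 − 2 = 1.

1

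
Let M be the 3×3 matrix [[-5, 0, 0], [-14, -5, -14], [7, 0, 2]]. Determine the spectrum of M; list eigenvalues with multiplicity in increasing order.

-5, -5, 2

Characteristic polynomial: p(s) = s^3 + 8s^2 + 5s - 50 = (s - 2)(s + 5)^2.
Roots (with multiplicity): -5, -5, 2.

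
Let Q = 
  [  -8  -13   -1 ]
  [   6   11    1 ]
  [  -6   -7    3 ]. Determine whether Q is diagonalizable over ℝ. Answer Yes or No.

Characteristic polynomial: p(μ) = μ^3 - 6μ^2 + 32 = (μ - 4)^2(μ + 2).
μ = 4 has algebraic multiplicity 2; rank(Q − 4I) = 2, so geometric multiplicity = 1.
Geometric multiplicity < algebraic multiplicity, so Q is not diagonalizable.

No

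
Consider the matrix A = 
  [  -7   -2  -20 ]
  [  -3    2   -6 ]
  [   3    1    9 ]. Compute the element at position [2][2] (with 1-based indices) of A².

4

Characteristic polynomial: μ^3 - 4μ^2 + μ + 6 = (μ - 3)(μ - 2)(μ + 1), so the eigenvalues are -1, 2, 3.
μ=2: eigenvector (2, 1, -1).
μ=-1: eigenvector (3, 1, -1).
μ=3: eigenvector (-2, 0, 1).
P = [[2, 3, -2], [1, 1, 0], [-1, -1, 1]], D = diag(2, -1, 3), P⁻¹ = [[-1, 1, -2], [1, 0, 2], [0, 1, 1]].
A² = P·diag(4, 1, 9)·P⁻¹ = [[-5, -10, -28], [-3, 4, -6], [3, 5, 15]].
The requested entry is 4.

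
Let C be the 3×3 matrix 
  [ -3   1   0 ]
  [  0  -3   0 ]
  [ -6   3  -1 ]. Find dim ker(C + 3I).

C + 3I = [[0, 1, 0], [0, 0, 0], [-6, 3, 2]].
This matrix has rank 2, so its null space has dimension 3 − 2 = 1.

1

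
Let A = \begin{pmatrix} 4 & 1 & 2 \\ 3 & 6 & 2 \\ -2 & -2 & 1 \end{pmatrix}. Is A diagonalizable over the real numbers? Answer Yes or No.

No

Characteristic polynomial: p(t) = t^3 - 11t^2 + 39t - 45 = (t - 5)(t - 3)^2.
t = 3 has algebraic multiplicity 2; rank(A − 3I) = 2, so geometric multiplicity = 1.
Geometric multiplicity < algebraic multiplicity, so A is not diagonalizable.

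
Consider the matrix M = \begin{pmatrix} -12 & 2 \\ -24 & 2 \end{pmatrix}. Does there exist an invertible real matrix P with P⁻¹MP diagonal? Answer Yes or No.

Characteristic polynomial: p(λ) = λ^2 + 10λ + 24 = (λ + 4)(λ + 6).
All 2 eigenvalues are distinct, so M is diagonalizable.

Yes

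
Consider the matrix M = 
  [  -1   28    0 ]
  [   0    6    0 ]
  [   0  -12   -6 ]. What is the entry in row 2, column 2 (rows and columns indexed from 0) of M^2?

36

Characteristic polynomial: μ^3 + μ^2 - 36μ - 36 = (μ - 6)(μ + 1)(μ + 6), so the eigenvalues are -6, -1, 6.
μ=-6: eigenvector (0, 0, 1).
μ=6: eigenvector (4, 1, -1).
μ=-1: eigenvector (1, 0, 0).
P = [[0, 4, 1], [0, 1, 0], [1, -1, 0]], D = diag(-6, 6, -1), P⁻¹ = [[0, 1, 1], [0, 1, 0], [1, -4, 0]].
M² = P·diag(36, 36, 1)·P⁻¹ = [[1, 140, 0], [0, 36, 0], [0, 0, 36]].
The requested entry is 36.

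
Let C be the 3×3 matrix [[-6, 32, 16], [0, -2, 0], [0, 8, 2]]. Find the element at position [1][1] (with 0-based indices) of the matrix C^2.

4

Characteristic polynomial: s^3 + 6s^2 - 4s - 24 = (s - 2)(s + 2)(s + 6), so the eigenvalues are -6, -2, 2.
s=-6: eigenvector (1, 0, 0).
s=-2: eigenvector (0, 1, -2).
s=2: eigenvector (2, 0, 1).
P = [[1, 0, 2], [0, 1, 0], [0, -2, 1]], D = diag(-6, -2, 2), P⁻¹ = [[1, -4, -2], [0, 1, 0], [0, 2, 1]].
C² = P·diag(36, 4, 4)·P⁻¹ = [[36, -128, -64], [0, 4, 0], [0, 0, 4]].
The requested entry is 4.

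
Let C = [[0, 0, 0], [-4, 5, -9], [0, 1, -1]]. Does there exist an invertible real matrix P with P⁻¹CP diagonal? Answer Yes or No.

No

Characteristic polynomial: p(r) = r^3 - 4r^2 + 4r = r(r - 2)^2.
r = 2 has algebraic multiplicity 2; rank(C − 2I) = 2, so geometric multiplicity = 1.
Geometric multiplicity < algebraic multiplicity, so C is not diagonalizable.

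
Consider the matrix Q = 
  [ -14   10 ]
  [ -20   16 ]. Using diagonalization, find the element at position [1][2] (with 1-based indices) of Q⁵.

Characteristic polynomial: r^2 - 2r - 24 = (r - 6)(r + 4), so the eigenvalues are -4, 6.
r=-4: eigenvector (1, 1).
r=6: eigenvector (-1, -2).
P = [[1, -1], [1, -2]], D = diag(-4, 6), P⁻¹ = [[2, -1], [1, -1]].
Q⁵ = P·diag(-1024, 7776)·P⁻¹ = [[-9824, 8800], [-17600, 16576]].
The requested entry is 8800.

8800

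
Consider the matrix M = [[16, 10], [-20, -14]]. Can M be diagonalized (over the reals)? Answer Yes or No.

Yes

Characteristic polynomial: p(μ) = μ^2 - 2μ - 24 = (μ - 6)(μ + 4).
All 2 eigenvalues are distinct, so M is diagonalizable.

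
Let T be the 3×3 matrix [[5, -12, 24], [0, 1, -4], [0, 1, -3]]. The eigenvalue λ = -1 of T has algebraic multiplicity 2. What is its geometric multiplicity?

1

T + 1I = [[6, -12, 24], [0, 2, -4], [0, 1, -2]].
This matrix has rank 2, so its null space has dimension 3 − 2 = 1.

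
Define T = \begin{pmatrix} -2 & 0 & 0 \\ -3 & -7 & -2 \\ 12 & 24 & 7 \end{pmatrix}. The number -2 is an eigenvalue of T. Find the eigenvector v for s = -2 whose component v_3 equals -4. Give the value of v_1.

1

T + 2I = [[0, 0, 0], [-3, -5, -2], [12, 24, 9]].
Solving (T + 2I)v = 0 gives the eigenspace spanned by (1, 1, -4).
With v_3 = -4, v = (1, 1, -4), so v_1 = 1.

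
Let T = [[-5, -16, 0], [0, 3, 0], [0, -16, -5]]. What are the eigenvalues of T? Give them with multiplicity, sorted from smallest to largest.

-5, -5, 3

Characteristic polynomial: p(μ) = μ^3 + 7μ^2 - 5μ - 75 = (μ - 3)(μ + 5)^2.
Roots (with multiplicity): -5, -5, 3.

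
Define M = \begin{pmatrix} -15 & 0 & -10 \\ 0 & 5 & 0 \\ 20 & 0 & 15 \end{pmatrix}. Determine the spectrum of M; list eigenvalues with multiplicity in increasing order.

-5, 5, 5

Characteristic polynomial: p(μ) = μ^3 - 5μ^2 - 25μ + 125 = (μ - 5)^2(μ + 5).
Roots (with multiplicity): -5, 5, 5.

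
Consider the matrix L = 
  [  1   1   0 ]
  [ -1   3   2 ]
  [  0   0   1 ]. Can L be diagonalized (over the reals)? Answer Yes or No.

Characteristic polynomial: p(t) = t^3 - 5t^2 + 8t - 4 = (t - 2)^2(t - 1).
t = 2 has algebraic multiplicity 2; rank(L − 2I) = 2, so geometric multiplicity = 1.
Geometric multiplicity < algebraic multiplicity, so L is not diagonalizable.

No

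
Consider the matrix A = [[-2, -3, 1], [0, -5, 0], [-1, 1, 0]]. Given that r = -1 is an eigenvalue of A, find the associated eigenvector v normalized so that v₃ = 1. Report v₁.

A + 1I = [[-1, -3, 1], [0, -4, 0], [-1, 1, 1]].
Solving (A + 1I)v = 0 gives the eigenspace spanned by (1, 0, 1).
With v₃ = 1, v = (1, 0, 1), so v₁ = 1.

1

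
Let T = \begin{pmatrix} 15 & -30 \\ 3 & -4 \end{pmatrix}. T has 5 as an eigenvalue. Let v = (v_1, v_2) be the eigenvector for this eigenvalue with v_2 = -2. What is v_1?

-6

T − 5I = [[10, -30], [3, -9]].
Solving (T − 5I)v = 0 gives the eigenspace spanned by (-6, -2).
With v_2 = -2, v = (-6, -2), so v_1 = -6.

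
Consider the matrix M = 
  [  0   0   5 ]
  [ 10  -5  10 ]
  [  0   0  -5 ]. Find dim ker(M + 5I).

M + 5I = [[5, 0, 5], [10, 0, 10], [0, 0, 0]].
This matrix has rank 1, so its null space has dimension 3 − 1 = 2.

2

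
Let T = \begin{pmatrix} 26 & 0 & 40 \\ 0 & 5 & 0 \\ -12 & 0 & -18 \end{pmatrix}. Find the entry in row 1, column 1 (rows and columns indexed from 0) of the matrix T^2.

Characteristic polynomial: s^3 - 13s^2 + 52s - 60 = (s - 6)(s - 5)(s - 2), so the eigenvalues are 2, 5, 6.
s=5: eigenvector (0, 1, 0).
s=6: eigenvector (2, 0, -1).
s=2: eigenvector (-5, 0, 3).
P = [[0, 2, -5], [1, 0, 0], [0, -1, 3]], D = diag(5, 6, 2), P⁻¹ = [[0, 1, 0], [3, 0, 5], [1, 0, 2]].
T² = P·diag(25, 36, 4)·P⁻¹ = [[196, 0, 320], [0, 25, 0], [-96, 0, -156]].
The requested entry is 25.

25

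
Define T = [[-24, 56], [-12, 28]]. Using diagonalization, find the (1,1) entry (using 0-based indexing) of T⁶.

28672

Characteristic polynomial: r^2 - 4r = r(r - 4), so the eigenvalues are 0, 4.
r=4: eigenvector (2, 1).
r=0: eigenvector (7, 3).
P = [[2, 7], [1, 3]], D = diag(4, 0), P⁻¹ = [[-3, 7], [1, -2]].
T⁶ = P·diag(4096, 0)·P⁻¹ = [[-24576, 57344], [-12288, 28672]].
The requested entry is 28672.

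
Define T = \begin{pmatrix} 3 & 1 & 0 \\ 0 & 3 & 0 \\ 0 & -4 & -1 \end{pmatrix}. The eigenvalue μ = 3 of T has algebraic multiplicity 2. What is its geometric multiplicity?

1

T − 3I = [[0, 1, 0], [0, 0, 0], [0, -4, -4]].
This matrix has rank 2, so its null space has dimension 3 − 2 = 1.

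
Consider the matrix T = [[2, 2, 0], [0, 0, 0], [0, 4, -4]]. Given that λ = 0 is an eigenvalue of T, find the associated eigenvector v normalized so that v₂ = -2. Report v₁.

T = [[2, 2, 0], [0, 0, 0], [0, 4, -4]].
Solving (T)v = 0 gives the eigenspace spanned by (2, -2, -2).
With v₂ = -2, v = (2, -2, -2), so v₁ = 2.

2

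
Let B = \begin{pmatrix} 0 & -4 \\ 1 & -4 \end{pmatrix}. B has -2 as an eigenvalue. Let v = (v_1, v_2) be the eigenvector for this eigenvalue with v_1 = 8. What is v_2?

4

B + 2I = [[2, -4], [1, -2]].
Solving (B + 2I)v = 0 gives the eigenspace spanned by (8, 4).
With v_1 = 8, v = (8, 4), so v_2 = 4.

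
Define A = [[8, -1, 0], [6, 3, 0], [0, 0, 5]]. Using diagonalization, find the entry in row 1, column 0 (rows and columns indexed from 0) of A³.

546

Characteristic polynomial: μ^3 - 16μ^2 + 85μ - 150 = (μ - 6)(μ - 5)^2, so the eigenvalues are 5, 5, 6.
μ=6: eigenvector (-1, -2, 0).
μ=5: eigenvector (-1, -3, 0).
μ=5: eigenvector (0, 0, 1).
P = [[-1, -1, 0], [-2, -3, 0], [0, 0, 1]], D = diag(6, 5, 5), P⁻¹ = [[-3, 1, 0], [2, -1, 0], [0, 0, 1]].
A³ = P·diag(216, 125, 125)·P⁻¹ = [[398, -91, 0], [546, -57, 0], [0, 0, 125]].
The requested entry is 546.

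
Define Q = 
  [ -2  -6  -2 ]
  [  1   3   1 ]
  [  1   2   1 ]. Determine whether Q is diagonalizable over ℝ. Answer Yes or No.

No

Characteristic polynomial: p(λ) = λ^3 - 2λ^2 + λ = λ(λ - 1)^2.
λ = 1 has algebraic multiplicity 2; rank(Q − 1I) = 2, so geometric multiplicity = 1.
Geometric multiplicity < algebraic multiplicity, so Q is not diagonalizable.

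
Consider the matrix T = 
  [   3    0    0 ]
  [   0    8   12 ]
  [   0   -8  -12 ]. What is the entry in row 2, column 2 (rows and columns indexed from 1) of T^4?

-512

Characteristic polynomial: λ^3 + λ^2 - 12λ = λ(λ - 3)(λ + 4), so the eigenvalues are -4, 0, 3.
λ=3: eigenvector (1, 0, 0).
λ=-4: eigenvector (0, -1, 1).
λ=0: eigenvector (0, 3, -2).
P = [[1, 0, 0], [0, -1, 3], [0, 1, -2]], D = diag(3, -4, 0), P⁻¹ = [[1, 0, 0], [0, 2, 3], [0, 1, 1]].
T⁴ = P·diag(81, 256, 0)·P⁻¹ = [[81, 0, 0], [0, -512, -768], [0, 512, 768]].
The requested entry is -512.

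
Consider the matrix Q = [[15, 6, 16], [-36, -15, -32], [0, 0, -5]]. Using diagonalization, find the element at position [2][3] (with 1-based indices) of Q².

Characteristic polynomial: μ^3 + 5μ^2 - 9μ - 45 = (μ - 3)(μ + 3)(μ + 5), so the eigenvalues are -5, -3, 3.
μ=3: eigenvector (1, -2, 0).
μ=-3: eigenvector (-1, 3, 0).
μ=-5: eigenvector (-2, 4, 1).
P = [[1, -1, -2], [-2, 3, 4], [0, 0, 1]], D = diag(3, -3, -5), P⁻¹ = [[3, 1, 2], [2, 1, 0], [0, 0, 1]].
Q² = P·diag(9, 9, 25)·P⁻¹ = [[9, 0, -32], [0, 9, 64], [0, 0, 25]].
The requested entry is 64.

64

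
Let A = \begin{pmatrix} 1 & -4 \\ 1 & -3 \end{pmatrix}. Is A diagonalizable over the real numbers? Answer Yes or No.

No

Characteristic polynomial: p(t) = t^2 + 2t + 1 = (t + 1)^2.
t = -1 has algebraic multiplicity 2; rank(A + 1I) = 1, so geometric multiplicity = 1.
Geometric multiplicity < algebraic multiplicity, so A is not diagonalizable.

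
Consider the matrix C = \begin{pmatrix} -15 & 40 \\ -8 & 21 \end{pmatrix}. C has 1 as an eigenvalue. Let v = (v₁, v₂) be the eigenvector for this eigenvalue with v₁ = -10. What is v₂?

-4

C − 1I = [[-16, 40], [-8, 20]].
Solving (C − 1I)v = 0 gives the eigenspace spanned by (-10, -4).
With v₁ = -10, v = (-10, -4), so v₂ = -4.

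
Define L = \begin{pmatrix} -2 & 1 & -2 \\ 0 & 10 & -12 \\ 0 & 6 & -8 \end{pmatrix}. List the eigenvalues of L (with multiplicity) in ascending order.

-2, -2, 4

Characteristic polynomial: p(r) = r^3 - 12r - 16 = (r - 4)(r + 2)^2.
Roots (with multiplicity): -2, -2, 4.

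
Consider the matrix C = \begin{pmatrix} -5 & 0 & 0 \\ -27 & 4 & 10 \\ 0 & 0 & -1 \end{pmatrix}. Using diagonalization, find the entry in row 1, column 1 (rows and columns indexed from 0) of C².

16

Characteristic polynomial: r^3 + 2r^2 - 19r - 20 = (r - 4)(r + 1)(r + 5), so the eigenvalues are -5, -1, 4.
r=-5: eigenvector (1, 3, 0).
r=4: eigenvector (0, 1, 0).
r=-1: eigenvector (0, -2, 1).
P = [[1, 0, 0], [3, 1, -2], [0, 0, 1]], D = diag(-5, 4, -1), P⁻¹ = [[1, 0, 0], [-3, 1, 2], [0, 0, 1]].
C² = P·diag(25, 16, 1)·P⁻¹ = [[25, 0, 0], [27, 16, 30], [0, 0, 1]].
The requested entry is 16.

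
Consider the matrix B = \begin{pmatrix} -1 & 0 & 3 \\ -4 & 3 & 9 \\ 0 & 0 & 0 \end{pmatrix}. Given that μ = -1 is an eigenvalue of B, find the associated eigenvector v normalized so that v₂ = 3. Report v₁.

B + 1I = [[0, 0, 3], [-4, 4, 9], [0, 0, 1]].
Solving (B + 1I)v = 0 gives the eigenspace spanned by (3, 3, 0).
With v₂ = 3, v = (3, 3, 0), so v₁ = 3.

3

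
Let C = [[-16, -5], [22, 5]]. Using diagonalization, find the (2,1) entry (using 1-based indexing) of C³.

2002

Characteristic polynomial: r^2 + 11r + 30 = (r + 5)(r + 6), so the eigenvalues are -6, -5.
r=-5: eigenvector (-5, 11).
r=-6: eigenvector (1, -2).
P = [[-5, 1], [11, -2]], D = diag(-5, -6), P⁻¹ = [[2, 1], [11, 5]].
C³ = P·diag(-125, -216)·P⁻¹ = [[-1126, -455], [2002, 785]].
The requested entry is 2002.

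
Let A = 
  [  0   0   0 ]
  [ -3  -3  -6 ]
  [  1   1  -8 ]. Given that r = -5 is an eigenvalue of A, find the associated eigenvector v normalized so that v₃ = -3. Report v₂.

-9

A + 5I = [[5, 0, 0], [-3, 2, -6], [1, 1, -3]].
Solving (A + 5I)v = 0 gives the eigenspace spanned by (0, -9, -3).
With v₃ = -3, v = (0, -9, -3), so v₂ = -9.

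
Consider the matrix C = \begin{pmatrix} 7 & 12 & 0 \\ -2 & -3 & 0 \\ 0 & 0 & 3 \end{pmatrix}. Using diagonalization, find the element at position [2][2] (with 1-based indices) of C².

Characteristic polynomial: λ^3 - 7λ^2 + 15λ - 9 = (λ - 3)^2(λ - 1), so the eigenvalues are 1, 3, 3.
λ=3: eigenvector (3, -1, 0).
λ=1: eigenvector (-2, 1, 0).
λ=3: eigenvector (0, 0, 1).
P = [[3, -2, 0], [-1, 1, 0], [0, 0, 1]], D = diag(3, 1, 3), P⁻¹ = [[1, 2, 0], [1, 3, 0], [0, 0, 1]].
C² = P·diag(9, 1, 9)·P⁻¹ = [[25, 48, 0], [-8, -15, 0], [0, 0, 9]].
The requested entry is -15.

-15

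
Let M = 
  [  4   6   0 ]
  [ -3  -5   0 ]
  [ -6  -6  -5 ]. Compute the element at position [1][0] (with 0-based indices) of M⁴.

Characteristic polynomial: r^3 + 6r^2 + 3r - 10 = (r - 1)(r + 2)(r + 5), so the eigenvalues are -5, -2, 1.
r=-5: eigenvector (0, 0, 1).
r=1: eigenvector (2, -1, -1).
r=-2: eigenvector (1, -1, 0).
P = [[0, 2, 1], [0, -1, -1], [1, -1, 0]], D = diag(-5, 1, -2), P⁻¹ = [[1, 1, 1], [1, 1, 0], [-1, -2, 0]].
M⁴ = P·diag(625, 1, 16)·P⁻¹ = [[-14, -30, 0], [15, 31, 0], [624, 624, 625]].
The requested entry is 15.

15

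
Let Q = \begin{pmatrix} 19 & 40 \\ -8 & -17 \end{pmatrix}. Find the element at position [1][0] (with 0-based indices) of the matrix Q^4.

Characteristic polynomial: r^2 - 2r - 3 = (r - 3)(r + 1), so the eigenvalues are -1, 3.
r=-1: eigenvector (-2, 1).
r=3: eigenvector (5, -2).
P = [[-2, 5], [1, -2]], D = diag(-1, 3), P⁻¹ = [[2, 5], [1, 2]].
Q⁴ = P·diag(1, 81)·P⁻¹ = [[401, 800], [-160, -319]].
The requested entry is -160.

-160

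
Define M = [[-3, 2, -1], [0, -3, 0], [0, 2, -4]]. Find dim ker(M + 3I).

M + 3I = [[0, 2, -1], [0, 0, 0], [0, 2, -1]].
This matrix has rank 1, so its null space has dimension 3 − 1 = 2.

2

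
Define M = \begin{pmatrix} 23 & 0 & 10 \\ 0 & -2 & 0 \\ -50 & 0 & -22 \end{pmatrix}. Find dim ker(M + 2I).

2

M + 2I = [[25, 0, 10], [0, 0, 0], [-50, 0, -20]].
This matrix has rank 1, so its null space has dimension 3 − 1 = 2.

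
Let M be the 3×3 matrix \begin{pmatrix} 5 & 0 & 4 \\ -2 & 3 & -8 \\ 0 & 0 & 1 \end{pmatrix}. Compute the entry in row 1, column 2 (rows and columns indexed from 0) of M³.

Characteristic polynomial: s^3 - 9s^2 + 23s - 15 = (s - 5)(s - 3)(s - 1), so the eigenvalues are 1, 3, 5.
s=5: eigenvector (1, -1, 0).
s=3: eigenvector (0, 1, 0).
s=1: eigenvector (-1, 3, 1).
P = [[1, 0, -1], [-1, 1, 3], [0, 0, 1]], D = diag(5, 3, 1), P⁻¹ = [[1, 0, 1], [1, 1, -2], [0, 0, 1]].
M³ = P·diag(125, 27, 1)·P⁻¹ = [[125, 0, 124], [-98, 27, -176], [0, 0, 1]].
The requested entry is -176.

-176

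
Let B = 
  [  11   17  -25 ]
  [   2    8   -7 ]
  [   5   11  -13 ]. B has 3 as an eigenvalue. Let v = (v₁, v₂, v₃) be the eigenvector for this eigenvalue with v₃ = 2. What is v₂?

B − 3I = [[8, 17, -25], [2, 5, -7], [5, 11, -16]].
Solving (B − 3I)v = 0 gives the eigenspace spanned by (2, 2, 2).
With v₃ = 2, v = (2, 2, 2), so v₂ = 2.

2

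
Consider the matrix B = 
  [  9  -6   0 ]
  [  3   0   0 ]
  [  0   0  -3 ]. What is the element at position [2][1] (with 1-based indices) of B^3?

189

Characteristic polynomial: r^3 - 6r^2 - 9r + 54 = (r - 6)(r - 3)(r + 3), so the eigenvalues are -3, 3, 6.
r=3: eigenvector (1, 1, 0).
r=6: eigenvector (-2, -1, 0).
r=-3: eigenvector (0, 0, 1).
P = [[1, -2, 0], [1, -1, 0], [0, 0, 1]], D = diag(3, 6, -3), P⁻¹ = [[-1, 2, 0], [-1, 1, 0], [0, 0, 1]].
B³ = P·diag(27, 216, -27)·P⁻¹ = [[405, -378, 0], [189, -162, 0], [0, 0, -27]].
The requested entry is 189.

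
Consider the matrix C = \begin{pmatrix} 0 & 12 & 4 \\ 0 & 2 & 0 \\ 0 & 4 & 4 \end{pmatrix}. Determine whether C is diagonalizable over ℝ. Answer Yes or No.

Yes

Characteristic polynomial: p(s) = s^3 - 6s^2 + 8s = s(s - 4)(s - 2).
All 3 eigenvalues are distinct, so C is diagonalizable.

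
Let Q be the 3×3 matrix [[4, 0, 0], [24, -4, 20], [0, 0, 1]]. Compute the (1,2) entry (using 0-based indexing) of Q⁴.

Characteristic polynomial: λ^3 - λ^2 - 16λ + 16 = (λ - 4)(λ - 1)(λ + 4), so the eigenvalues are -4, 1, 4.
λ=4: eigenvector (1, 3, 0).
λ=-4: eigenvector (0, 1, 0).
λ=1: eigenvector (0, 4, 1).
P = [[1, 0, 0], [3, 1, 4], [0, 0, 1]], D = diag(4, -4, 1), P⁻¹ = [[1, 0, 0], [-3, 1, -4], [0, 0, 1]].
Q⁴ = P·diag(256, 256, 1)·P⁻¹ = [[256, 0, 0], [0, 256, -1020], [0, 0, 1]].
The requested entry is -1020.

-1020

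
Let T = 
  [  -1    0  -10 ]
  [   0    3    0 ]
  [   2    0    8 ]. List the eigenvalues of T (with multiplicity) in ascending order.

3, 3, 4

Characteristic polynomial: p(μ) = μ^3 - 10μ^2 + 33μ - 36 = (μ - 4)(μ - 3)^2.
Roots (with multiplicity): 3, 3, 4.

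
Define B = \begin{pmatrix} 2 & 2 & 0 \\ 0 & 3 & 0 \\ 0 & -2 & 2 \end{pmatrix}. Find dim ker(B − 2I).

B − 2I = [[0, 2, 0], [0, 1, 0], [0, -2, 0]].
This matrix has rank 1, so its null space has dimension 3 − 1 = 2.

2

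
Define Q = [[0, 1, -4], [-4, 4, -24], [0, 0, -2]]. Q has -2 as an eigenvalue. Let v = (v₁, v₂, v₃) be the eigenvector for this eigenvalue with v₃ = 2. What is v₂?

Q + 2I = [[2, 1, -4], [-4, 6, -24], [0, 0, 0]].
Solving (Q + 2I)v = 0 gives the eigenspace spanned by (0, 8, 2).
With v₃ = 2, v = (0, 8, 2), so v₂ = 8.

8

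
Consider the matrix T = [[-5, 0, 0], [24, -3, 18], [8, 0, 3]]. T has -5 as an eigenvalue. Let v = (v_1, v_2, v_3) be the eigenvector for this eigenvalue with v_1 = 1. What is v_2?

T + 5I = [[0, 0, 0], [24, 2, 18], [8, 0, 8]].
Solving (T + 5I)v = 0 gives the eigenspace spanned by (1, -3, -1).
With v_1 = 1, v = (1, -3, -1), so v_2 = -3.

-3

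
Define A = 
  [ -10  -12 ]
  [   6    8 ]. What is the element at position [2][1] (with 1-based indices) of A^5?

Characteristic polynomial: μ^2 + 2μ - 8 = (μ - 2)(μ + 4), so the eigenvalues are -4, 2.
μ=-4: eigenvector (2, -1).
μ=2: eigenvector (-1, 1).
P = [[2, -1], [-1, 1]], D = diag(-4, 2), P⁻¹ = [[1, 1], [1, 2]].
A⁵ = P·diag(-1024, 32)·P⁻¹ = [[-2080, -2112], [1056, 1088]].
The requested entry is 1056.

1056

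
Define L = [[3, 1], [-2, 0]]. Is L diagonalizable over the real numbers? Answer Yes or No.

Yes

Characteristic polynomial: p(r) = r^2 - 3r + 2 = (r - 2)(r - 1).
All 2 eigenvalues are distinct, so L is diagonalizable.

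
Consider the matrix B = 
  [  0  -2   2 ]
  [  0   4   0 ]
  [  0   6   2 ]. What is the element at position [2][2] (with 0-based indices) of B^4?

Characteristic polynomial: s^3 - 6s^2 + 8s = s(s - 4)(s - 2), so the eigenvalues are 0, 2, 4.
s=2: eigenvector (1, 0, 1).
s=4: eigenvector (1, 1, 3).
s=0: eigenvector (1, 0, 0).
P = [[1, 1, 1], [0, 1, 0], [1, 3, 0]], D = diag(2, 4, 0), P⁻¹ = [[0, -3, 1], [0, 1, 0], [1, 2, -1]].
B⁴ = P·diag(16, 256, 0)·P⁻¹ = [[0, 208, 16], [0, 256, 0], [0, 720, 16]].
The requested entry is 16.

16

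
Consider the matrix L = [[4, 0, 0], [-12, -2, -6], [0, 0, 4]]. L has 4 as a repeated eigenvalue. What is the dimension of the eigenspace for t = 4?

2

L − 4I = [[0, 0, 0], [-12, -6, -6], [0, 0, 0]].
This matrix has rank 1, so its null space has dimension 3 − 1 = 2.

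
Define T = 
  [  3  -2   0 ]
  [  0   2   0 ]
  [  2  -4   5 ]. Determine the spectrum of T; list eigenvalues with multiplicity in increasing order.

2, 3, 5

Characteristic polynomial: p(μ) = μ^3 - 10μ^2 + 31μ - 30 = (μ - 5)(μ - 3)(μ - 2).
Roots (with multiplicity): 2, 3, 5.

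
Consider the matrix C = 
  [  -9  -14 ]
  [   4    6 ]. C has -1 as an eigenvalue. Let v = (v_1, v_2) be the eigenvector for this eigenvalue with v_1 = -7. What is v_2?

C + 1I = [[-8, -14], [4, 7]].
Solving (C + 1I)v = 0 gives the eigenspace spanned by (-7, 4).
With v_1 = -7, v = (-7, 4), so v_2 = 4.

4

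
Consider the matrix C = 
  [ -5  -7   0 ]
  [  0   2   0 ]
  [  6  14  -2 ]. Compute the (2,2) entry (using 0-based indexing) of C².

4

Characteristic polynomial: r^3 + 5r^2 - 4r - 20 = (r - 2)(r + 2)(r + 5), so the eigenvalues are -5, -2, 2.
r=-5: eigenvector (1, 0, -2).
r=2: eigenvector (-1, 1, 2).
r=-2: eigenvector (0, 0, 1).
P = [[1, -1, 0], [0, 1, 0], [-2, 2, 1]], D = diag(-5, 2, -2), P⁻¹ = [[1, 1, 0], [0, 1, 0], [2, 0, 1]].
C² = P·diag(25, 4, 4)·P⁻¹ = [[25, 21, 0], [0, 4, 0], [-42, -42, 4]].
The requested entry is 4.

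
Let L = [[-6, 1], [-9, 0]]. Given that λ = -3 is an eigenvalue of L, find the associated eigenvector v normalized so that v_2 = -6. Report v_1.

-2

L + 3I = [[-3, 1], [-9, 3]].
Solving (L + 3I)v = 0 gives the eigenspace spanned by (-2, -6).
With v_2 = -6, v = (-2, -6), so v_1 = -2.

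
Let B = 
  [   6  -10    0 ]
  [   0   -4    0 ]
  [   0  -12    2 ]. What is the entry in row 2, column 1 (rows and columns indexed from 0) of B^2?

24

Characteristic polynomial: λ^3 - 4λ^2 - 20λ + 48 = (λ - 6)(λ - 2)(λ + 4), so the eigenvalues are -4, 2, 6.
λ=6: eigenvector (1, 0, 0).
λ=-4: eigenvector (1, 1, 2).
λ=2: eigenvector (0, 0, 1).
P = [[1, 1, 0], [0, 1, 0], [0, 2, 1]], D = diag(6, -4, 2), P⁻¹ = [[1, -1, 0], [0, 1, 0], [0, -2, 1]].
B² = P·diag(36, 16, 4)·P⁻¹ = [[36, -20, 0], [0, 16, 0], [0, 24, 4]].
The requested entry is 24.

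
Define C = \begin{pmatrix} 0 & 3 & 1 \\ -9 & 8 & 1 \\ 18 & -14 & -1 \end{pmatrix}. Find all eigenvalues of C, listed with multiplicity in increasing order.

Characteristic polynomial: p(s) = s^3 - 7s^2 + 15s - 9 = (s - 3)^2(s - 1).
Roots (with multiplicity): 1, 3, 3.

1, 3, 3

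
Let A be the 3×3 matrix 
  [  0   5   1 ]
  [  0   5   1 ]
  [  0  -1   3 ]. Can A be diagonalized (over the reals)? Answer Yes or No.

Characteristic polynomial: p(λ) = λ^3 - 8λ^2 + 16λ = λ(λ - 4)^2.
λ = 4 has algebraic multiplicity 2; rank(A − 4I) = 2, so geometric multiplicity = 1.
Geometric multiplicity < algebraic multiplicity, so A is not diagonalizable.

No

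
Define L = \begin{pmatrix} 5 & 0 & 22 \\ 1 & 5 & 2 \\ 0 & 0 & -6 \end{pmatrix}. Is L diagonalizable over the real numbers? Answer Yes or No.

No

Characteristic polynomial: p(s) = s^3 - 4s^2 - 35s + 150 = (s - 5)^2(s + 6).
s = 5 has algebraic multiplicity 2; rank(L − 5I) = 2, so geometric multiplicity = 1.
Geometric multiplicity < algebraic multiplicity, so L is not diagonalizable.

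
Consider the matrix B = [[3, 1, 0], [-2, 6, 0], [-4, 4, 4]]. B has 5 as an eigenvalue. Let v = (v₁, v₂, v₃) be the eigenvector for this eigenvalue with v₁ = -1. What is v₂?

-2

B − 5I = [[-2, 1, 0], [-2, 1, 0], [-4, 4, -1]].
Solving (B − 5I)v = 0 gives the eigenspace spanned by (-1, -2, -4).
With v₁ = -1, v = (-1, -2, -4), so v₂ = -2.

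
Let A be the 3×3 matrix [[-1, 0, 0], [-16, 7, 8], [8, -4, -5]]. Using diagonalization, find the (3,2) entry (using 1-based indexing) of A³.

-28

Characteristic polynomial: t^3 - t^2 - 5t - 3 = (t - 3)(t + 1)^2, so the eigenvalues are -1, -1, 3.
t=-1: eigenvector (0, -1, 1).
t=-1: eigenvector (1, 4, -2).
t=3: eigenvector (0, -2, 1).
P = [[0, 1, 0], [-1, 4, -2], [1, -2, 1]], D = diag(-1, -1, 3), P⁻¹ = [[0, 1, 2], [1, 0, 0], [2, -1, -1]].
A³ = P·diag(-1, -1, 27)·P⁻¹ = [[-1, 0, 0], [-112, 55, 56], [56, -28, -29]].
The requested entry is -28.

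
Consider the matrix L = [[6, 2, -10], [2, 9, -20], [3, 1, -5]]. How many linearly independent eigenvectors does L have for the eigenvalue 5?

1

L − 5I = [[1, 2, -10], [2, 4, -20], [3, 1, -10]].
This matrix has rank 2, so its null space has dimension 3 − 2 = 1.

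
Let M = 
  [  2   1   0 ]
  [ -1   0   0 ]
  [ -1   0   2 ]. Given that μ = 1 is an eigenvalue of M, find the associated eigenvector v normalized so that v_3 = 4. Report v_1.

M − 1I = [[1, 1, 0], [-1, -1, 0], [-1, 0, 1]].
Solving (M − 1I)v = 0 gives the eigenspace spanned by (4, -4, 4).
With v_3 = 4, v = (4, -4, 4), so v_1 = 4.

4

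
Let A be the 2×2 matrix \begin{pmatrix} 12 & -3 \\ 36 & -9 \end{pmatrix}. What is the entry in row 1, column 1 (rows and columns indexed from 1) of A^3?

Characteristic polynomial: t^2 - 3t = t(t - 3), so the eigenvalues are 0, 3.
t=3: eigenvector (1, 3).
t=0: eigenvector (1, 4).
P = [[1, 1], [3, 4]], D = diag(3, 0), P⁻¹ = [[4, -1], [-3, 1]].
A³ = P·diag(27, 0)·P⁻¹ = [[108, -27], [324, -81]].
The requested entry is 108.

108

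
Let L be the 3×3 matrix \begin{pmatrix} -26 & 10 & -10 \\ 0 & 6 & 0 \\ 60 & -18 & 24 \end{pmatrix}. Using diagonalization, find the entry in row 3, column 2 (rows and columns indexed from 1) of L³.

Characteristic polynomial: r^3 - 4r^2 - 36r + 144 = (r - 6)(r - 4)(r + 6), so the eigenvalues are -6, 4, 6.
r=4: eigenvector (-1, 0, 3).
r=6: eigenvector (0, 1, 1).
r=-6: eigenvector (1, 0, -2).
P = [[-1, 0, 1], [0, 1, 0], [3, 1, -2]], D = diag(4, 6, -6), P⁻¹ = [[2, -1, 1], [0, 1, 0], [3, -1, 1]].
L³ = P·diag(64, 216, -216)·P⁻¹ = [[-776, 280, -280], [0, 216, 0], [1680, -408, 624]].
The requested entry is -408.

-408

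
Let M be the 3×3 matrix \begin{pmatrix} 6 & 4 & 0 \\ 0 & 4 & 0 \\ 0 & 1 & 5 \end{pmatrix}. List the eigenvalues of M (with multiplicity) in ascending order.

4, 5, 6

Characteristic polynomial: p(μ) = μ^3 - 15μ^2 + 74μ - 120 = (μ - 6)(μ - 5)(μ - 4).
Roots (with multiplicity): 4, 5, 6.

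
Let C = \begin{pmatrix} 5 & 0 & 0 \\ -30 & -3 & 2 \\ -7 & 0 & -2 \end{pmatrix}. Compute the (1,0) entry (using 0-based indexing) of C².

-74

Characteristic polynomial: λ^3 - 19λ - 30 = (λ - 5)(λ + 2)(λ + 3), so the eigenvalues are -3, -2, 5.
λ=-2: eigenvector (0, 2, 1).
λ=-3: eigenvector (0, 1, 0).
λ=5: eigenvector (1, -4, -1).
P = [[0, 0, 1], [2, 1, -4], [1, 0, -1]], D = diag(-2, -3, 5), P⁻¹ = [[1, 0, 1], [2, 1, -2], [1, 0, 0]].
C² = P·diag(4, 9, 25)·P⁻¹ = [[25, 0, 0], [-74, 9, -10], [-21, 0, 4]].
The requested entry is -74.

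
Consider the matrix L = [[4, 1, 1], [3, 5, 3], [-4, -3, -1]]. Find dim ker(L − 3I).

L − 3I = [[1, 1, 1], [3, 2, 3], [-4, -3, -4]].
This matrix has rank 2, so its null space has dimension 3 − 2 = 1.

1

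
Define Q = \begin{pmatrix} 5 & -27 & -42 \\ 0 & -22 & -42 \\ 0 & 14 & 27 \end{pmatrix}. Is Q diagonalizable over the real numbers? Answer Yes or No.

Characteristic polynomial: p(μ) = μ^3 - 10μ^2 + 19μ + 30 = (μ - 6)(μ - 5)(μ + 1).
All 3 eigenvalues are distinct, so Q is diagonalizable.

Yes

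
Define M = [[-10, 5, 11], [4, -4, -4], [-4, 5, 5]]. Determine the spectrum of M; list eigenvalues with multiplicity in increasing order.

-6, -4, 1

Characteristic polynomial: p(s) = s^3 + 9s^2 + 14s - 24 = (s - 1)(s + 4)(s + 6).
Roots (with multiplicity): -6, -4, 1.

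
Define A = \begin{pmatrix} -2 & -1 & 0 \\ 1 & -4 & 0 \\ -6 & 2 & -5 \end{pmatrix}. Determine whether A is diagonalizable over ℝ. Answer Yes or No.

Characteristic polynomial: p(r) = r^3 + 11r^2 + 39r + 45 = (r + 3)^2(r + 5).
r = -3 has algebraic multiplicity 2; rank(A + 3I) = 2, so geometric multiplicity = 1.
Geometric multiplicity < algebraic multiplicity, so A is not diagonalizable.

No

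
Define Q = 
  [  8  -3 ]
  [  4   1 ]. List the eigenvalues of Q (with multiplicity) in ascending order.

4, 5

Characteristic polynomial: p(λ) = λ^2 - 9λ + 20 = (λ - 5)(λ - 4).
Roots (with multiplicity): 4, 5.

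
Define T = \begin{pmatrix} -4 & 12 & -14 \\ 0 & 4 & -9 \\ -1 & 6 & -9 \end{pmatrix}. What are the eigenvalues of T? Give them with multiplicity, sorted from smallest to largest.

-5, -2, -2

Characteristic polynomial: p(μ) = μ^3 + 9μ^2 + 24μ + 20 = (μ + 2)^2(μ + 5).
Roots (with multiplicity): -5, -2, -2.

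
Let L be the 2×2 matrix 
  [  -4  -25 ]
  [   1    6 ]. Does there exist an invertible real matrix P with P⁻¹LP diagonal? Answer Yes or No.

Characteristic polynomial: p(s) = s^2 - 2s + 1 = (s - 1)^2.
s = 1 has algebraic multiplicity 2; rank(L − 1I) = 1, so geometric multiplicity = 1.
Geometric multiplicity < algebraic multiplicity, so L is not diagonalizable.

No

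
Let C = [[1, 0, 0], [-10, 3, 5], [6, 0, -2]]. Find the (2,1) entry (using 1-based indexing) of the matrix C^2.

Characteristic polynomial: μ^3 - 2μ^2 - 5μ + 6 = (μ - 3)(μ - 1)(μ + 2), so the eigenvalues are -2, 1, 3.
μ=-2: eigenvector (0, -1, 1).
μ=3: eigenvector (0, 1, 0).
μ=1: eigenvector (1, 0, 2).
P = [[0, 0, 1], [-1, 1, 0], [1, 0, 2]], D = diag(-2, 3, 1), P⁻¹ = [[-2, 0, 1], [-2, 1, 1], [1, 0, 0]].
C² = P·diag(4, 9, 1)·P⁻¹ = [[1, 0, 0], [-10, 9, 5], [-6, 0, 4]].
The requested entry is -10.

-10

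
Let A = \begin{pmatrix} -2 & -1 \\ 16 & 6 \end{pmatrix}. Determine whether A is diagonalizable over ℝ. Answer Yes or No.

Characteristic polynomial: p(s) = s^2 - 4s + 4 = (s - 2)^2.
s = 2 has algebraic multiplicity 2; rank(A − 2I) = 1, so geometric multiplicity = 1.
Geometric multiplicity < algebraic multiplicity, so A is not diagonalizable.

No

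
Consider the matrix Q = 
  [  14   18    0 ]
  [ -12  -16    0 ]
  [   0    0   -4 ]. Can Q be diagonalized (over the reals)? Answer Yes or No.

Characteristic polynomial: p(μ) = μ^3 + 6μ^2 - 32 = (μ - 2)(μ + 4)^2.
μ = -4 has algebraic multiplicity 2; rank(Q + 4I) = 1, so geometric multiplicity = 2.
Every eigenvalue has geometric = algebraic multiplicity, so Q is diagonalizable.

Yes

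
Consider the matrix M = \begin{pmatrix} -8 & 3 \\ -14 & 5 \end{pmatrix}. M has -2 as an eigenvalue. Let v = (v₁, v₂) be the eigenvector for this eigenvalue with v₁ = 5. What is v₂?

10

M + 2I = [[-6, 3], [-14, 7]].
Solving (M + 2I)v = 0 gives the eigenspace spanned by (5, 10).
With v₁ = 5, v = (5, 10), so v₂ = 10.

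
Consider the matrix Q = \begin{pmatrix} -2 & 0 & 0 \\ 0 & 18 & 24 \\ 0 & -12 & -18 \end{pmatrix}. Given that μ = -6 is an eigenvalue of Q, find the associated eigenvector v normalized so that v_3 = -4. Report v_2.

4

Q + 6I = [[4, 0, 0], [0, 24, 24], [0, -12, -12]].
Solving (Q + 6I)v = 0 gives the eigenspace spanned by (0, 4, -4).
With v_3 = -4, v = (0, 4, -4), so v_2 = 4.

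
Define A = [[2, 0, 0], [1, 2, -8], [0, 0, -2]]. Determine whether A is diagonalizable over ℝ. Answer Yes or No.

Characteristic polynomial: p(λ) = λ^3 - 2λ^2 - 4λ + 8 = (λ - 2)^2(λ + 2).
λ = 2 has algebraic multiplicity 2; rank(A − 2I) = 2, so geometric multiplicity = 1.
Geometric multiplicity < algebraic multiplicity, so A is not diagonalizable.

No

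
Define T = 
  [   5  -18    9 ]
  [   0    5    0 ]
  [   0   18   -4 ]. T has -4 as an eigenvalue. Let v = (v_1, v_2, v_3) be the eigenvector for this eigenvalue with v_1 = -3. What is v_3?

3

T + 4I = [[9, -18, 9], [0, 9, 0], [0, 18, 0]].
Solving (T + 4I)v = 0 gives the eigenspace spanned by (-3, 0, 3).
With v_1 = -3, v = (-3, 0, 3), so v_3 = 3.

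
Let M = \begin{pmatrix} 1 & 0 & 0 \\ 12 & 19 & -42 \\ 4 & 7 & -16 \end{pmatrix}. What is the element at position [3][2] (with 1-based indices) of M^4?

609

Characteristic polynomial: λ^3 - 4λ^2 - 7λ + 10 = (λ - 5)(λ - 1)(λ + 2), so the eigenvalues are -2, 1, 5.
λ=1: eigenvector (1, -3, -1).
λ=5: eigenvector (0, 3, 1).
λ=-2: eigenvector (0, 2, 1).
P = [[1, 0, 0], [-3, 3, 2], [-1, 1, 1]], D = diag(1, 5, -2), P⁻¹ = [[1, 0, 0], [1, 1, -2], [0, -1, 3]].
M⁴ = P·diag(1, 625, 16)·P⁻¹ = [[1, 0, 0], [1872, 1843, -3654], [624, 609, -1202]].
The requested entry is 609.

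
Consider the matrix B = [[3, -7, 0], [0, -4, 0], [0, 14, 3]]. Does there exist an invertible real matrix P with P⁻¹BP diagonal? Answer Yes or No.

Yes

Characteristic polynomial: p(μ) = μ^3 - 2μ^2 - 15μ + 36 = (μ - 3)^2(μ + 4).
μ = 3 has algebraic multiplicity 2; rank(B − 3I) = 1, so geometric multiplicity = 2.
Every eigenvalue has geometric = algebraic multiplicity, so B is diagonalizable.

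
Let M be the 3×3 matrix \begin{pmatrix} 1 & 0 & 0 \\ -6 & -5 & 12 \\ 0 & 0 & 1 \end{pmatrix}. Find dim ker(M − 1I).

M − 1I = [[0, 0, 0], [-6, -6, 12], [0, 0, 0]].
This matrix has rank 1, so its null space has dimension 3 − 1 = 2.

2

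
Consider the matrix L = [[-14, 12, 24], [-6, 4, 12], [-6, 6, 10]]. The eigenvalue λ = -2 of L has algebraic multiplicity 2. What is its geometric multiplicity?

L + 2I = [[-12, 12, 24], [-6, 6, 12], [-6, 6, 12]].
This matrix has rank 1, so its null space has dimension 3 − 1 = 2.

2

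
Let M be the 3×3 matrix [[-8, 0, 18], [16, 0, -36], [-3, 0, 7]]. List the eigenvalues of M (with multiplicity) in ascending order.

-2, 0, 1

Characteristic polynomial: p(t) = t^3 + t^2 - 2t = t(t - 1)(t + 2).
Roots (with multiplicity): -2, 0, 1.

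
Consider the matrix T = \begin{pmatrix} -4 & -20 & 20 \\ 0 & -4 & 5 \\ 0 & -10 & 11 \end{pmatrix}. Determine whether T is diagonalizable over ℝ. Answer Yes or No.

Yes

Characteristic polynomial: p(r) = r^3 - 3r^2 - 22r + 24 = (r - 6)(r - 1)(r + 4).
All 3 eigenvalues are distinct, so T is diagonalizable.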